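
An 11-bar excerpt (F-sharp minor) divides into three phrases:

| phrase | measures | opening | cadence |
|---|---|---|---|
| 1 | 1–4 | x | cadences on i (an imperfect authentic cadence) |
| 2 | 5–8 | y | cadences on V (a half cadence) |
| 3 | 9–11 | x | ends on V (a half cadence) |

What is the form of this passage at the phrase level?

phrase group

The final phrase closes with a half cadence, which is not stronger than the preceding half cadence; the 3 phrases lack an overall antecedent–consequent design and so form a phrase group.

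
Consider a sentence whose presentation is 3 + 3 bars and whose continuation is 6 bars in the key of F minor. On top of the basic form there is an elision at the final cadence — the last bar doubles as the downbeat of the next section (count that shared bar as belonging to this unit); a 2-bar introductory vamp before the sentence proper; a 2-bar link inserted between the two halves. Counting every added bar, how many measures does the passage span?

16 measures

Basic sentence: 3 + 3 + 6 = 12 bars.
12 (basic form) + 2 (introduction) + 2 (link) = 16.
The elision shares a bar with the next section but does not change this unit's count.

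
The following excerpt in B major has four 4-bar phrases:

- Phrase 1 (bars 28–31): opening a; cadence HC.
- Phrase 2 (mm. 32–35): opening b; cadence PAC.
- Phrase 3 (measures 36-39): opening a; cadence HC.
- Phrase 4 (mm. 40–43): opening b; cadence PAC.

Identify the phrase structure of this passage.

repeated period

The cadence pattern HC–PAC–HC–PAC is weak–strong twice, and phrases 3–4 restate phrases 1–2: a period heard twice, not a double period (which would end weakly at phrase 2).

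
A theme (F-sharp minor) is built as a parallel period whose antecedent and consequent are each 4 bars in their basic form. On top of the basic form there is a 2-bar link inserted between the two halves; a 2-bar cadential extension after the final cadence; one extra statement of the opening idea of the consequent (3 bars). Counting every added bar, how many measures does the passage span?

15 measures

Basic parallel period: 4 + 4 = 8 bars.
8 (basic form) + 2 (link) + 2 (cadential extension) + 3 (extra statement) = 15.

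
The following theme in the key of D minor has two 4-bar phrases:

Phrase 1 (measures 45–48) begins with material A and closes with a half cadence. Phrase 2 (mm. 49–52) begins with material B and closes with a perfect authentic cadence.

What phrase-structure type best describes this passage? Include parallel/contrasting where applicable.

Phrase 1 ends with a half cadence (weaker) and phrase 2 with a perfect authentic cadence (stronger): antecedent + consequent = a period.
The two phrases open with different material (A / B), so the period is contrasting.

contrasting period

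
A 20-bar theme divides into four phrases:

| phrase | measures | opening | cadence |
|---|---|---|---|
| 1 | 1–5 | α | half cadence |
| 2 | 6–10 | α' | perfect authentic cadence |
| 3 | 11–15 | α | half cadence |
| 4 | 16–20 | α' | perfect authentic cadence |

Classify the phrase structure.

The cadence pattern HC–PAC–HC–PAC is weak–strong twice, and phrases 3–4 restate phrases 1–2: a period heard twice, not a double period (which would end weakly at phrase 2).

repeated period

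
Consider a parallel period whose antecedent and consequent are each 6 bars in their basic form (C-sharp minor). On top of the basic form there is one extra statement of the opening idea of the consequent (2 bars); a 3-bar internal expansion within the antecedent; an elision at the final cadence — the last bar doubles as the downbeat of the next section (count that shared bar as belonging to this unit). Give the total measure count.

17 measures

Basic parallel period: 6 + 6 = 12 bars.
12 (basic form) + 2 (extra statement) + 3 (internal expansion) = 17.
The elision shares a bar with the next section but does not change this unit's count.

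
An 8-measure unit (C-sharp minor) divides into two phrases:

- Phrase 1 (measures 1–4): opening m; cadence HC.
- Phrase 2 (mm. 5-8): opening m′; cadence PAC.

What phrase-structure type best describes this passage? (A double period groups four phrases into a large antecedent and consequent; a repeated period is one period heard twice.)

Phrase 1 ends with a half cadence (weaker) and phrase 2 with a perfect authentic cadence (stronger): antecedent + consequent = a period.
The two phrases open with the same material (m / m′), so the period is parallel.

parallel period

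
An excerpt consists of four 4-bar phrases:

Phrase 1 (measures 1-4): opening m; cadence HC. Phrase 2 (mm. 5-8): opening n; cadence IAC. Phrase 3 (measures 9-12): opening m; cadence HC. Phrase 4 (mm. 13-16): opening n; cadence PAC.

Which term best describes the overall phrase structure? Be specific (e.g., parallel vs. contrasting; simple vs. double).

Four phrases in two halves: the first half (mm. 1-8) ends with an imperfect authentic cadence, the second (bars 9–16) with a perfect authentic cadence — a large antecedent–consequent pair, i.e. a double period.
Phrase 3 begins with the same material as phrase 1, making it parallel.

parallel double period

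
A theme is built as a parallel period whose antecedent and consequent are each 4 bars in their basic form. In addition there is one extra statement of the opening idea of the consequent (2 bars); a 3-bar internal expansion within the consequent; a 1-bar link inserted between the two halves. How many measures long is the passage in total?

14 measures

Basic parallel period: 4 + 4 = 8 bars.
8 (basic form) + 2 (extra statement) + 3 (internal expansion) + 1 (link) = 14.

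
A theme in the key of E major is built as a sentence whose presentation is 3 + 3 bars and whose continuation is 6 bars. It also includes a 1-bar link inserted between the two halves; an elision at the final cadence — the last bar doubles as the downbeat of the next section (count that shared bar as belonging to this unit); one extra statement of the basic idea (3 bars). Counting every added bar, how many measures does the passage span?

Basic sentence: 3 + 3 + 6 = 12 bars.
12 (basic form) + 1 (link) + 3 (extra statement) = 16.
The elision shares a bar with the next section but does not change this unit's count.

16 measures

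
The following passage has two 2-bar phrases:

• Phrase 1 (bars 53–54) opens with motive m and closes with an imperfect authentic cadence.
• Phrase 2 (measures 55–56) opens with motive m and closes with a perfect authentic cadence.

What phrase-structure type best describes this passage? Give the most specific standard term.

parallel period

Phrase 1 ends with an imperfect authentic cadence (weaker) and phrase 2 with a perfect authentic cadence (stronger): antecedent + consequent = a period.
The two phrases open with the same material (m / m), so the period is parallel.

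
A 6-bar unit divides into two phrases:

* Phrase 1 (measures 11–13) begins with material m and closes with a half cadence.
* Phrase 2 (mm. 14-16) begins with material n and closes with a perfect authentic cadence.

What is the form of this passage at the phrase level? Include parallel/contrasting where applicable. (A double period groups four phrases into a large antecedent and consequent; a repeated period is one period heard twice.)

Phrase 1 ends with a half cadence (weaker) and phrase 2 with a perfect authentic cadence (stronger): antecedent + consequent = a period.
The two phrases open with different material (m / n), so the period is contrasting.

contrasting period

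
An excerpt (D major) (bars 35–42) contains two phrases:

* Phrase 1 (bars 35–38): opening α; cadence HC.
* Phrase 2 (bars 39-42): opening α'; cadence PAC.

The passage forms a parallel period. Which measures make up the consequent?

The antecedent is the phrase ending with the weaker cadence (half cadence, phrase 1) and the consequent the one ending more conclusively (perfect authentic cadence, phrase 2); the consequent is measures 39–42.

measures 39–42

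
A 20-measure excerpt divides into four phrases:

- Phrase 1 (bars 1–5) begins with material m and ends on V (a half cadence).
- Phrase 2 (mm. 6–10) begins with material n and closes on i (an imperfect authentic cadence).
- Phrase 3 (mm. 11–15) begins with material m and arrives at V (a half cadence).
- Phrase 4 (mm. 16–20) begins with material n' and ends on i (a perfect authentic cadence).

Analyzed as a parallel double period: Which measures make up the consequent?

measures 11–20

In a double period the four phrases pair into a large antecedent (phrases 1–2, ending imperfect authentic cadence) and a large consequent (phrases 3–4, ending perfect authentic cadence). The consequent spans bars 11-20.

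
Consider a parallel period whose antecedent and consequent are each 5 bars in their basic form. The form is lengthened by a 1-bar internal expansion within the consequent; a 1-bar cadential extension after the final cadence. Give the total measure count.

Basic parallel period: 5 + 5 = 10 bars.
10 (basic form) + 1 (internal expansion) + 1 (cadential extension) = 12.

12 measures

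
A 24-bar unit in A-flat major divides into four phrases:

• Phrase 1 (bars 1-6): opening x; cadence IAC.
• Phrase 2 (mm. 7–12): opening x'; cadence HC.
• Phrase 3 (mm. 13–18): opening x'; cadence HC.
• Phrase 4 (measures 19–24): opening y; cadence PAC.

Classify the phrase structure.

parallel double period

Four phrases in two halves: the first half (mm. 1–12) ends with a half cadence, the second (bars 13-24) with a perfect authentic cadence — a large antecedent–consequent pair, i.e. a double period.
Phrase 3 begins with the same material as phrase 1, making it parallel.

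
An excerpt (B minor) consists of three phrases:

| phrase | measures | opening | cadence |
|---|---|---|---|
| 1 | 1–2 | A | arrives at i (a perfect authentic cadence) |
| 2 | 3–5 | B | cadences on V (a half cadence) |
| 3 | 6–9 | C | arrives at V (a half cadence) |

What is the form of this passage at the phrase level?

phrase group

The final phrase closes with a half cadence, which is not stronger than the preceding half cadence; the 3 phrases lack an overall antecedent–consequent design and so form a phrase group.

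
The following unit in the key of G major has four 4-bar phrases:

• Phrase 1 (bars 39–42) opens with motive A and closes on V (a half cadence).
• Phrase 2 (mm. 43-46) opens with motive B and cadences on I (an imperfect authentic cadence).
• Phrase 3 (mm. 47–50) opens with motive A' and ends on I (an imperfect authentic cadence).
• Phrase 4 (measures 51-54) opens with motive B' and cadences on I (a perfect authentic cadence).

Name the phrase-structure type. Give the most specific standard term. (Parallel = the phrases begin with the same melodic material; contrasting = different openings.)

parallel double period

Four phrases in two halves: the first half (mm. 39–46) ends with an imperfect authentic cadence, the second (mm. 47–54) with a perfect authentic cadence — a large antecedent–consequent pair, i.e. a double period.
Phrase 3 begins with the same material as phrase 1, making it parallel.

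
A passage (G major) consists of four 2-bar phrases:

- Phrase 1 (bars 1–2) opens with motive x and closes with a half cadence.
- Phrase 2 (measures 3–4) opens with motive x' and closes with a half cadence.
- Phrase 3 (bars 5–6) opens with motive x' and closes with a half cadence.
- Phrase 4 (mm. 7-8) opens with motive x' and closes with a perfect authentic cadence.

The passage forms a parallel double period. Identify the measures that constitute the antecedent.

In a double period the four phrases pair into a large antecedent (phrases 1–2, ending half cadence) and a large consequent (phrases 3–4, ending perfect authentic cadence). The antecedent spans bars 1–4.

measures 1–4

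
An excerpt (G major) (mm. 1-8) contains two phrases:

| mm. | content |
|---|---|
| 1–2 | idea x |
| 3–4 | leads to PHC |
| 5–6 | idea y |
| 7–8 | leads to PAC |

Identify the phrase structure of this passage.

Phrase 1 ends with a Phrygian half cadence (weaker) and phrase 2 with a perfect authentic cadence (stronger): antecedent + consequent = a period.
The two phrases open with different material (x / y), so the period is contrasting.

contrasting period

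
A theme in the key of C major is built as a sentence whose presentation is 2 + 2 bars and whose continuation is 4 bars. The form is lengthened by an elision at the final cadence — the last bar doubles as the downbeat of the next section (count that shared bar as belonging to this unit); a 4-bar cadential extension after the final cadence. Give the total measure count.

Basic sentence: 2 + 2 + 4 = 8 bars.
8 (basic form) + 4 (cadential extension) = 12.
The elision shares a bar with the next section but does not change this unit's count.

12 measures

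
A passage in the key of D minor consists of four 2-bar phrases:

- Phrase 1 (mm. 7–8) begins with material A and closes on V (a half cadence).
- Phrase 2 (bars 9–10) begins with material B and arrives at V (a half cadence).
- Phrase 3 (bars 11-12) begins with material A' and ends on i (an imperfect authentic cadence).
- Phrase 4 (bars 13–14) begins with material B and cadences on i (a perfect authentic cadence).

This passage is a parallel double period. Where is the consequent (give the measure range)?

measures 11–14

In a double period the four phrases pair into a large antecedent (phrases 1–2, ending half cadence) and a large consequent (phrases 3–4, ending perfect authentic cadence). The consequent spans measures 11–14.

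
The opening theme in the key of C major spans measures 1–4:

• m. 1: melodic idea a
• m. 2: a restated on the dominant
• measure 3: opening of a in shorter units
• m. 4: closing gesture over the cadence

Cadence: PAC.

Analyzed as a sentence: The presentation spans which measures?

The presentation of a sentence is the basic idea (measure 1) plus its repetition (bar 2); the presentation is therefore mm. 1–2.

measures 1–2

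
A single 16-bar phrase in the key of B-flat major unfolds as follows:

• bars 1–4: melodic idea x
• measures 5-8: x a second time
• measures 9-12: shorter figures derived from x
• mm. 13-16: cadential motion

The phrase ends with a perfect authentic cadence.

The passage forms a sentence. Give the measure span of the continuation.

measures 9–16

After the presentation (mm. 1-8), the continuation covers the fragmentation through the cadence: measures 9–16.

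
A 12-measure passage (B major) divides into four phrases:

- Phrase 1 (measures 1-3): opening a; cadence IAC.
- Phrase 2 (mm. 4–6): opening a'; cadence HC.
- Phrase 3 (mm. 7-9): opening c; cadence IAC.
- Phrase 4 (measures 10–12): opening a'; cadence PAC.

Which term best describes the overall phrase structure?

Four phrases in two halves: the first half (mm. 1-6) ends with a half cadence, the second (bars 7–12) with a perfect authentic cadence — a large antecedent–consequent pair, i.e. a double period.
Phrase 3 begins with different material from phrase 1, making it contrasting.

contrasting double period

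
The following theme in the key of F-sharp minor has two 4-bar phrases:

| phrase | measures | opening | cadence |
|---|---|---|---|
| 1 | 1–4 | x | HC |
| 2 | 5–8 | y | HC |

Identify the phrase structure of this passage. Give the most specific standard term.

phrase group

The second phrase closes with a half cadence, which is not stronger than the first phrase's half cadence; without a weak→strong cadential pair there is no antecedent–consequent relationship, so this is a phrase group rather than a period.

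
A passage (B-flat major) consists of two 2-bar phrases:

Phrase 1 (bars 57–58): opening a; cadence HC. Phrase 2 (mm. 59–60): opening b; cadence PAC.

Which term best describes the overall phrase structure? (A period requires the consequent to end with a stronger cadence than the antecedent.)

contrasting period

Phrase 1 ends with a half cadence (weaker) and phrase 2 with a perfect authentic cadence (stronger): antecedent + consequent = a period.
The two phrases open with different material (a / b), so the period is contrasting.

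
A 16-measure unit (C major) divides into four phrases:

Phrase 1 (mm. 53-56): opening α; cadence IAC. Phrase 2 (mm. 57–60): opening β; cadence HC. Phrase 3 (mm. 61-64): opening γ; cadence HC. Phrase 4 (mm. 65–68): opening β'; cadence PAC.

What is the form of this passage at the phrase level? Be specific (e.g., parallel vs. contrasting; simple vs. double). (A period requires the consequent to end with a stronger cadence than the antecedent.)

Four phrases in two halves: the first half (bars 53-60) ends with a half cadence, the second (bars 61–68) with a perfect authentic cadence — a large antecedent–consequent pair, i.e. a double period.
Phrase 3 begins with different material from phrase 1, making it contrasting.

contrasting double period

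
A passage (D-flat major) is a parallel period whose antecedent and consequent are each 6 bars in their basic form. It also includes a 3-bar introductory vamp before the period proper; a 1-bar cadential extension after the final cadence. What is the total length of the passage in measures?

16 measures

Basic parallel period: 6 + 6 = 12 bars.
12 (basic form) + 3 (introduction) + 1 (cadential extension) = 16.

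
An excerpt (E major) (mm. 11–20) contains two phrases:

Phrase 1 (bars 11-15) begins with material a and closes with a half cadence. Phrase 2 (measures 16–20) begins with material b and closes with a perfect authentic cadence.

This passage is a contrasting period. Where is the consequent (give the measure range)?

measures 16–20

The antecedent is the phrase ending with the weaker cadence (half cadence, phrase 1) and the consequent the one ending more conclusively (perfect authentic cadence, phrase 2); the consequent is bars 16–20.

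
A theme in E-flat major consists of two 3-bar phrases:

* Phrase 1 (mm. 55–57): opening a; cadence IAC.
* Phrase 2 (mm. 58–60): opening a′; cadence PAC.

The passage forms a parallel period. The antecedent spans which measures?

The antecedent is the phrase ending with the weaker cadence (imperfect authentic cadence, phrase 1) and the consequent the one ending more conclusively (perfect authentic cadence, phrase 2); the antecedent is mm. 55-57.

measures 55–57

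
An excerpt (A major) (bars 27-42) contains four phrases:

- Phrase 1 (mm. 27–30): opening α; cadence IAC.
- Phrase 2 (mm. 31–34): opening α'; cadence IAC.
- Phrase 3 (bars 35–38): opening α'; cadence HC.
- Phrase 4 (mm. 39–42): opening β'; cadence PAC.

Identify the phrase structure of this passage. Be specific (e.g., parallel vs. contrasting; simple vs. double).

parallel double period

Four phrases in two halves: the first half (mm. 27–34) ends with an imperfect authentic cadence, the second (mm. 35–42) with a perfect authentic cadence — a large antecedent–consequent pair, i.e. a double period.
Phrase 3 begins with the same material as phrase 1, making it parallel.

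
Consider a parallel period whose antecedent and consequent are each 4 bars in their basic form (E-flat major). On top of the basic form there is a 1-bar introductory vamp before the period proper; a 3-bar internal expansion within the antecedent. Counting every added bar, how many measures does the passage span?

Basic parallel period: 4 + 4 = 8 bars.
8 (basic form) + 1 (introduction) + 3 (internal expansion) = 12.

12 measures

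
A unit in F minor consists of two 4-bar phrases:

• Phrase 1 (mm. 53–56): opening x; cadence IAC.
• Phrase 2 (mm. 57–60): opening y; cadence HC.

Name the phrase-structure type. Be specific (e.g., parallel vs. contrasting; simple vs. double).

phrase group

The second phrase closes with a half cadence, which is not stronger than the first phrase's imperfect authentic cadence; without a weak→strong cadential pair there is no antecedent–consequent relationship, so this is a phrase group rather than a period.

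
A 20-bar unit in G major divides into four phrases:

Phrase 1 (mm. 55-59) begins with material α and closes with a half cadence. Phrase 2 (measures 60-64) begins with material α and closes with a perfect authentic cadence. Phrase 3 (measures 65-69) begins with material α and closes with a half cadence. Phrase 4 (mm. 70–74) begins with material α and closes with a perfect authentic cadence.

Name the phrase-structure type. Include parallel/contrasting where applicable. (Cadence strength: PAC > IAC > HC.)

The cadence pattern HC–PAC–HC–PAC is weak–strong twice, and phrases 3–4 restate phrases 1–2: a period heard twice, not a double period (which would end weakly at phrase 2).

repeated period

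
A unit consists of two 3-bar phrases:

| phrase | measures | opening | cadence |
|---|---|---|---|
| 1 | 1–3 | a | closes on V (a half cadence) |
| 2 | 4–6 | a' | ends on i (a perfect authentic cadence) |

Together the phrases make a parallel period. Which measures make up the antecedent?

measures 1–3

The phrase ending with the weaker cadence (half cadence) is the antecedent; the one ending more conclusively (perfect authentic cadence) is the consequent. The antecedent is measures 1–3.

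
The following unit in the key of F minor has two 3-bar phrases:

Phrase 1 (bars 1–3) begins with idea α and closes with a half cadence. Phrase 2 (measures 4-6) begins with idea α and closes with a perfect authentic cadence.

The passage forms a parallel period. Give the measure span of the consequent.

measures 4–6

The antecedent is the phrase ending with the weaker cadence (half cadence, phrase 1) and the consequent the one ending more conclusively (perfect authentic cadence, phrase 2); the consequent is measures 4-6.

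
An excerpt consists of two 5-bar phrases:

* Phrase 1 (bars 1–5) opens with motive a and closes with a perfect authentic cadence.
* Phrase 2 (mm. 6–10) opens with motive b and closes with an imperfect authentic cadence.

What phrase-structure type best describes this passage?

The second phrase closes with an imperfect authentic cadence, which is not stronger than the first phrase's perfect authentic cadence; without a weak→strong cadential pair there is no antecedent–consequent relationship, so this is a phrase group rather than a period.

phrase group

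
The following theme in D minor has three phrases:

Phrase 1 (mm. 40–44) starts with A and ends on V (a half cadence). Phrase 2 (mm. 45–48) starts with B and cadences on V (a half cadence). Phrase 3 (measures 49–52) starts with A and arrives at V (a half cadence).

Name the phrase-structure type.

phrase group

The final phrase closes with a half cadence, which is not stronger than the preceding half cadence; the 3 phrases lack an overall antecedent–consequent design and so form a phrase group.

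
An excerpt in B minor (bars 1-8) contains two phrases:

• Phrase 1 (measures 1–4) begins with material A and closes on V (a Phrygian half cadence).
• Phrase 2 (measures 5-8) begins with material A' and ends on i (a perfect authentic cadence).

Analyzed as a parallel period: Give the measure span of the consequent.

The antecedent is the phrase ending with the weaker cadence (Phrygian half cadence, phrase 1) and the consequent the one ending more conclusively (perfect authentic cadence, phrase 2); the consequent is bars 5–8.

measures 5–8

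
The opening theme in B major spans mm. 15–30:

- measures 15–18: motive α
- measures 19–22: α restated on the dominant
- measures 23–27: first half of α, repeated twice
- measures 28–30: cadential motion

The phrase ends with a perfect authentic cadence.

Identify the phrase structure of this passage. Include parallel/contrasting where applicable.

sentence

Basic idea (mm. 15–18) + its repetition (mm. 19–22) form the presentation; fragmentation and cadence (mm. 23–30) form the continuation — the 16-bar whole is a sentence.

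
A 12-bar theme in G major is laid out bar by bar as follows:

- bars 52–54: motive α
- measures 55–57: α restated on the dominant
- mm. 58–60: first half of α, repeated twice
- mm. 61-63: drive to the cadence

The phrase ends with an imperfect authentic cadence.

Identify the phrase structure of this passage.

Basic idea (mm. 52–54) + its repetition (measures 55–57) form the presentation; fragmentation and cadence (measures 58–63) form the continuation — the 12-bar whole is a sentence.

sentence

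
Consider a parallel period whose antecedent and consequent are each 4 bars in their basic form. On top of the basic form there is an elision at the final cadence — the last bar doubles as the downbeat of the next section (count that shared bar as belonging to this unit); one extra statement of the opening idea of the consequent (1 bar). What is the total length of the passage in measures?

9 measures

Basic parallel period: 4 + 4 = 8 bars.
8 (basic form) + 1 (extra statement) = 9.
The elision shares a bar with the next section but does not change this unit's count.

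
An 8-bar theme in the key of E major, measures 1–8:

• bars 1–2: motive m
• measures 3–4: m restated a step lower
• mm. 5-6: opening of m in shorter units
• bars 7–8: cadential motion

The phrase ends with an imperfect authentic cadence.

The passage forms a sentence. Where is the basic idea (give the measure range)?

The presentation of a sentence is the basic idea (mm. 1-2) plus its repetition (bars 3–4); the basic idea is therefore mm. 1–2.

measures 1–2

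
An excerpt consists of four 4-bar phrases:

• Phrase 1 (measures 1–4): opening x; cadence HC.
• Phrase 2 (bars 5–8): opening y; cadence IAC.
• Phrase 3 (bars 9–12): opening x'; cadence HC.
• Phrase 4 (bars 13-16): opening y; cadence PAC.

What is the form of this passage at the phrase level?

Four phrases in two halves: the first half (measures 1-8) ends with an imperfect authentic cadence, the second (measures 9-16) with a perfect authentic cadence — a large antecedent–consequent pair, i.e. a double period.
Phrase 3 begins with the same material as phrase 1, making it parallel.

parallel double period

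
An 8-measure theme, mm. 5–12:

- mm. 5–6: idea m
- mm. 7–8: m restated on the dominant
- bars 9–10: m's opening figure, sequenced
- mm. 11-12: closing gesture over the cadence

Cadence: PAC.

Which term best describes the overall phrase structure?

sentence

Basic idea (bars 5–6) + its repetition (bars 7–8) form the presentation; fragmentation and cadence (measures 9–12) form the continuation — the 8-bar whole is a sentence.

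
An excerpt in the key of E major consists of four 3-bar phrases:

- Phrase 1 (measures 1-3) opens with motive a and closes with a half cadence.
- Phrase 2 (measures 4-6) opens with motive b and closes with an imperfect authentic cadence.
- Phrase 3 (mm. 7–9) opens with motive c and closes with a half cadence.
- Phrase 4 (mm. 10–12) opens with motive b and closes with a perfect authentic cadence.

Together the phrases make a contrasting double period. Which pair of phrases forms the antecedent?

In a double period the first pair of phrases (ending imperfect authentic cadence) is the large antecedent and the second pair (ending perfect authentic cadence) is the large consequent; the antecedent is phrases 1 and 2.

phrases 1 and 2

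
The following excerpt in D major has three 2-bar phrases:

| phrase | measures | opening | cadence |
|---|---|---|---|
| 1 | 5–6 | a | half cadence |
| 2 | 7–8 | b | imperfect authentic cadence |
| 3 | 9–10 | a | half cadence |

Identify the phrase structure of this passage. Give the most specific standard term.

The final phrase closes with a half cadence, which is not stronger than the preceding imperfect authentic cadence; the 3 phrases lack an overall antecedent–consequent design and so form a phrase group.

phrase group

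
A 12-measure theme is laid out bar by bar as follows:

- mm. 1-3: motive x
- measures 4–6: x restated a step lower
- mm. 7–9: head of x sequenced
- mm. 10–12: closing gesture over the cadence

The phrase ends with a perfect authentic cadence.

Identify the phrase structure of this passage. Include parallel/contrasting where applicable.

Basic idea (bars 1–3) + its repetition (measures 4–6) form the presentation; fragmentation and cadence (measures 7–12) form the continuation — the 12-bar whole is a sentence.

sentence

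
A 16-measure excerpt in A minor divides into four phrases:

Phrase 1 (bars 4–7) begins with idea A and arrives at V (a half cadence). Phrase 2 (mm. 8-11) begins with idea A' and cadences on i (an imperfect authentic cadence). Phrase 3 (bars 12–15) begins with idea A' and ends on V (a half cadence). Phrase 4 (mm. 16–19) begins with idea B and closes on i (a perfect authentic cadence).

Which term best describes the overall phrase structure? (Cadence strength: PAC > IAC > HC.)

parallel double period

Four phrases in two halves: the first half (mm. 4–11) ends with an imperfect authentic cadence, the second (mm. 12–19) with a perfect authentic cadence — a large antecedent–consequent pair, i.e. a double period.
Phrase 3 begins with the same material as phrase 1, making it parallel.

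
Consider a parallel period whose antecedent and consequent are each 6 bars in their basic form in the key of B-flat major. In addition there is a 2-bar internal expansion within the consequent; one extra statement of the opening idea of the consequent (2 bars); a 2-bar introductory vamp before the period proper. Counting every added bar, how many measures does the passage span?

Basic parallel period: 6 + 6 = 12 bars.
12 (basic form) + 2 (internal expansion) + 2 (extra statement) + 2 (introduction) = 18.

18 measures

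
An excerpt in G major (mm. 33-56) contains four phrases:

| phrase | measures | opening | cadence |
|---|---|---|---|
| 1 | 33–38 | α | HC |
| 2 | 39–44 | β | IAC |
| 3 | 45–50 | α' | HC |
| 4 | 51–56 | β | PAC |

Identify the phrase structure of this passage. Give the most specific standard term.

parallel double period

Four phrases in two halves: the first half (mm. 33–44) ends with an imperfect authentic cadence, the second (measures 45–56) with a perfect authentic cadence — a large antecedent–consequent pair, i.e. a double period.
Phrase 3 begins with the same material as phrase 1, making it parallel.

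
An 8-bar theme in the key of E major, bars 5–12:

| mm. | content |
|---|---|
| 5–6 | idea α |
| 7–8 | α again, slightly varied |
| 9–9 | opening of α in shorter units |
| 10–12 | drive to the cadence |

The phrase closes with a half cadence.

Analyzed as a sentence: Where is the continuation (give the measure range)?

measures 9–12

After the presentation (mm. 5–8), the continuation covers the fragmentation through the cadence: measures 9–12.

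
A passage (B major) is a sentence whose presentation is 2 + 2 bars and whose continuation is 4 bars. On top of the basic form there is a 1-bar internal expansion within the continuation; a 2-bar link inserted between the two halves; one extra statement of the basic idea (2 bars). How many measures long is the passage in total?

13 measures

Basic sentence: 2 + 2 + 4 = 8 bars.
8 (basic form) + 1 (internal expansion) + 2 (link) + 2 (extra statement) = 13.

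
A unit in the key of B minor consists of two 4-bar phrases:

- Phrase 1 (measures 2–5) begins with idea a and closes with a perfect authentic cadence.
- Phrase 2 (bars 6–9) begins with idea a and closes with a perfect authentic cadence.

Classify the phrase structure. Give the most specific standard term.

Both phrases have the same opening (a) and the same cadence (perfect authentic cadence): the second is a restatement, not a consequent, so this is a repeated phrase rather than a period.

repeated phrase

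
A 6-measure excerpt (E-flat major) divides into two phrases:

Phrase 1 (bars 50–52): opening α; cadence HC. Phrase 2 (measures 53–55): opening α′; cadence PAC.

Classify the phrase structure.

Phrase 1 ends with a half cadence (weaker) and phrase 2 with a perfect authentic cadence (stronger): antecedent + consequent = a period.
The two phrases open with the same material (α / α′), so the period is parallel.

parallel period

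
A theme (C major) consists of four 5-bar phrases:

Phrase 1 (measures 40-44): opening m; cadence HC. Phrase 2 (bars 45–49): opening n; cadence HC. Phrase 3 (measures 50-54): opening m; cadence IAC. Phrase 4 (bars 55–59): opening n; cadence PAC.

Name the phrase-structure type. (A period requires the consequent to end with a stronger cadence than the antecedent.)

parallel double period

Four phrases in two halves: the first half (mm. 40-49) ends with a half cadence, the second (bars 50–59) with a perfect authentic cadence — a large antecedent–consequent pair, i.e. a double period.
Phrase 3 begins with the same material as phrase 1, making it parallel.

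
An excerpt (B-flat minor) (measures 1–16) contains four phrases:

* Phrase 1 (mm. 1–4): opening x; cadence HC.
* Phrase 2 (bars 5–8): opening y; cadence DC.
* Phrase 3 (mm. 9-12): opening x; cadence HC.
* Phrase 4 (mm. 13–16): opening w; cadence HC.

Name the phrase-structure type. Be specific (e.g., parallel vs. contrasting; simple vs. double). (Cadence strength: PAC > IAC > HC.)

Phrase 4 ends with a half cadence, no stronger than phrase 2's deceptive cadence, so the four phrases do not form a double period; nor do phrases 3–4 duplicate 1–2, so it is not a repeated period. With no phrase reaching a conclusive cadence, the passage is a phrase group.

phrase group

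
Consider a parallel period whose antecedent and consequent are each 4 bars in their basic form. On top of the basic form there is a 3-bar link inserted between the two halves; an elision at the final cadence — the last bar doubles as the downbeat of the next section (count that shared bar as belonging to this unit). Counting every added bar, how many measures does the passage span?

Basic parallel period: 4 + 4 = 8 bars.
8 (basic form) + 3 (link) = 11.
The elision shares a bar with the next section but does not change this unit's count.

11 measures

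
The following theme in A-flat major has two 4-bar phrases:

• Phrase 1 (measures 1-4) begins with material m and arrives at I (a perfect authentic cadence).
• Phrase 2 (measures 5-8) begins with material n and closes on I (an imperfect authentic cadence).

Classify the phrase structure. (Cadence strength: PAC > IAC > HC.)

phrase group

The second phrase closes with an imperfect authentic cadence, which is not stronger than the first phrase's perfect authentic cadence; without a weak→strong cadential pair there is no antecedent–consequent relationship, so this is a phrase group rather than a period.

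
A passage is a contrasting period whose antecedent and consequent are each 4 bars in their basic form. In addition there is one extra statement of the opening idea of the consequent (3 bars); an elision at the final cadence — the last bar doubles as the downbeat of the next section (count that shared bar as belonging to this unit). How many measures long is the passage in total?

11 measures

Basic contrasting period: 4 + 4 = 8 bars.
8 (basic form) + 3 (extra statement) = 11.
The elision shares a bar with the next section but does not change this unit's count.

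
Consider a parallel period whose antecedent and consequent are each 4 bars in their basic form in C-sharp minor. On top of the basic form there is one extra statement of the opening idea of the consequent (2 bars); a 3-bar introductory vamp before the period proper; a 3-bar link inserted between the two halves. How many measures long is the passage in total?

Basic parallel period: 4 + 4 = 8 bars.
8 (basic form) + 2 (extra statement) + 3 (introduction) + 3 (link) = 16.

16 measures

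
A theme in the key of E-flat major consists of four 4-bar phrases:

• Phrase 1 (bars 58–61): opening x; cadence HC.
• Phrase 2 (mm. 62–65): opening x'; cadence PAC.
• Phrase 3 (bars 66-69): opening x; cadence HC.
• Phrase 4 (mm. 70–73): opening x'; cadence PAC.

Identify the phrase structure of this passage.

repeated period

The cadence pattern HC–PAC–HC–PAC is weak–strong twice, and phrases 3–4 restate phrases 1–2: a period heard twice, not a double period (which would end weakly at phrase 2).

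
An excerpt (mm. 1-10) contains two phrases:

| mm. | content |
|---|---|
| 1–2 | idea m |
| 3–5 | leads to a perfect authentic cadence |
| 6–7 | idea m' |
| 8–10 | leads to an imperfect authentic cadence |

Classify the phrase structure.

phrase group

The second phrase closes with an imperfect authentic cadence, which is not stronger than the first phrase's perfect authentic cadence; without a weak→strong cadential pair there is no antecedent–consequent relationship, so this is a phrase group rather than a period.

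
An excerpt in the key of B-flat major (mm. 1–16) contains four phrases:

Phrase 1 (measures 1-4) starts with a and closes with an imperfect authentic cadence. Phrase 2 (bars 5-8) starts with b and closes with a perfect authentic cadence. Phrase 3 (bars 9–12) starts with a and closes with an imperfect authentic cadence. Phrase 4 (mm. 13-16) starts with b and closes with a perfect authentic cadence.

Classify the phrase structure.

repeated period

The cadence pattern IAC–PAC–IAC–PAC is weak–strong twice, and phrases 3–4 restate phrases 1–2: a period heard twice, not a double period (which would end weakly at phrase 2).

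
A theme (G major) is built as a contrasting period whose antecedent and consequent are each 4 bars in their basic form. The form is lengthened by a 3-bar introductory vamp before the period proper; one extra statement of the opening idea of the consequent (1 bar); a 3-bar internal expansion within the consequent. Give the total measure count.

15 measures

Basic contrasting period: 4 + 4 = 8 bars.
8 (basic form) + 3 (introduction) + 1 (extra statement) + 3 (internal expansion) = 15.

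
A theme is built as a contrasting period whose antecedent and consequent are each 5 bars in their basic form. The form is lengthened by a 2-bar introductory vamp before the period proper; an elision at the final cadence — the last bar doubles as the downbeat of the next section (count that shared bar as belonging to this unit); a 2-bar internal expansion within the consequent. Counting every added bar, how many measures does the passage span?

14 measures

Basic contrasting period: 5 + 5 = 10 bars.
10 (basic form) + 2 (introduction) + 2 (internal expansion) = 14.
The elision shares a bar with the next section but does not change this unit's count.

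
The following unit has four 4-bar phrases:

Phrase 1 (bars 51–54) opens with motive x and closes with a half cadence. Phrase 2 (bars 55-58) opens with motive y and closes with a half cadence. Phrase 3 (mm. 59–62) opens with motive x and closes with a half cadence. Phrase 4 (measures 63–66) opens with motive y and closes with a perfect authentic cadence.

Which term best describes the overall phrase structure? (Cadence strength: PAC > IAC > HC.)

Four phrases in two halves: the first half (bars 51-58) ends with a half cadence, the second (mm. 59-66) with a perfect authentic cadence — a large antecedent–consequent pair, i.e. a double period.
Phrase 3 begins with the same material as phrase 1, making it parallel.

parallel double period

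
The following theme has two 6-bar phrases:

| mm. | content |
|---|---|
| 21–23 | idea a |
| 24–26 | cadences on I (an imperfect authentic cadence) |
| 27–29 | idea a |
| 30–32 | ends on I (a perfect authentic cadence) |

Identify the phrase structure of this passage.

parallel period

Phrase 1 ends with an imperfect authentic cadence (weaker) and phrase 2 with a perfect authentic cadence (stronger): antecedent + consequent = a period.
The two phrases open with the same material (a / a), so the period is parallel.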